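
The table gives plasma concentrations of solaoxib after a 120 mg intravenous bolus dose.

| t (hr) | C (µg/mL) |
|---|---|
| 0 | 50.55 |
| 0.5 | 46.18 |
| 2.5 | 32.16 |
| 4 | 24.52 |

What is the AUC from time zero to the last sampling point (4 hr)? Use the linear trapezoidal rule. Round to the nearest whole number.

AUC = 145 µg/mL·hr

Trapezoidal AUC_0→4:
  [0→0.5]: (50.55+46.18)/2 × 0.5 = 24.1825
  [0.5→2.5]: (46.18+32.16)/2 × 2 = 78.34
  [2.5→4]: (32.16+24.52)/2 × 1.5 = 42.51
  Sum = 145.0325 µg/mL·hr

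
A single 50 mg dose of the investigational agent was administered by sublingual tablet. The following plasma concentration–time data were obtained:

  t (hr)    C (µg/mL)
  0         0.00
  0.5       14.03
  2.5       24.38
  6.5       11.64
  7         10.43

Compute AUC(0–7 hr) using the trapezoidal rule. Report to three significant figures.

AUC = 119 µg/mL·hr

Trapezoidal AUC_0→7:
  [0→0.5]: (0.00+14.03)/2 × 0.5 = 3.5075
  [0.5→2.5]: (14.03+24.38)/2 × 2 = 38.41
  [2.5→6.5]: (24.38+11.64)/2 × 4 = 72.04
  [6.5→7]: (11.64+10.43)/2 × 0.5 = 5.5175
  Sum = 119.475 µg/mL·hr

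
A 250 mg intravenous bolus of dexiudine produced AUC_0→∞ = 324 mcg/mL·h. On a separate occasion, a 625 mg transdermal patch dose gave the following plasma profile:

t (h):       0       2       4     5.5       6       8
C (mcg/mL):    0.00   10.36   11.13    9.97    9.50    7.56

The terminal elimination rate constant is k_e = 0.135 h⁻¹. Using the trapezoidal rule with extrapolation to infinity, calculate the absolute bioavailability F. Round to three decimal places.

F = 0.155

Trapezoidal AUC_0→8 (transdermal patch):
  [0→2]: (0.00+10.36)/2 × 2 = 10.36
  [2→4]: (10.36+11.13)/2 × 2 = 21.49
  [4→5.5]: (11.13+9.97)/2 × 1.5 = 15.825
  [5.5→6]: (9.97+9.50)/2 × 0.5 = 4.8675
  [6→8]: (9.50+7.56)/2 × 2 = 17.06
  Sum = 69.6025 mcg/mL·h
Tail: C_last/k_e = 7.56/0.135 = 56.000
AUC_0→∞ (transdermal patch) = 69.6025 + 56.000 = 125.6025 mcg/mL·h
F = (AUC_ev/D_ev)/(AUC_iv/D_iv) = (125.6025/625)/(324/250) = 0.200964/1.296 = 0.1551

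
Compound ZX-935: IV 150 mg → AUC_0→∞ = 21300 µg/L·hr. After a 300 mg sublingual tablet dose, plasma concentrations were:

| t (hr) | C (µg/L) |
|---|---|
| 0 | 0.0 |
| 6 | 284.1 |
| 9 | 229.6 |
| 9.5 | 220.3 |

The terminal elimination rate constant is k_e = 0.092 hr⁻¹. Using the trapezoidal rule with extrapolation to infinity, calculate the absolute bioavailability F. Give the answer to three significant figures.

F = 0.0969

Trapezoidal AUC_0→9.5 (sublingual tablet):
  [0→6]: (0.0+284.1)/2 × 6 = 852.3
  [6→9]: (284.1+229.6)/2 × 3 = 770.55
  [9→9.5]: (229.6+220.3)/2 × 0.5 = 112.475
  Sum = 1735.325 µg/L·hr
Tail: C_last/k_e = 220.3/0.092 = 2394.565
AUC_0→∞ (sublingual tablet) = 1735.325 + 2394.565 = 4129.89 µg/L·hr
F = (AUC_ev/D_ev)/(AUC_iv/D_iv) = (4129.89/300)/(21300/150) = 13.7663/142 = 0.0969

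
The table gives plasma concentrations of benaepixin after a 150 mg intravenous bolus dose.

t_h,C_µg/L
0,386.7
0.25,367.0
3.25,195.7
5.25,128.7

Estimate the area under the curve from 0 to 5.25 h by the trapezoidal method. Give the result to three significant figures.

Trapezoidal AUC_0→5.25:
  [0→0.25]: (386.7+367.0)/2 × 0.25 = 94.2125
  [0.25→3.25]: (367.0+195.7)/2 × 3 = 844.05
  [3.25→5.25]: (195.7+128.7)/2 × 2 = 324.4
  Sum = 1262.6625 µg/L·h

AUC = 1260 µg/L·h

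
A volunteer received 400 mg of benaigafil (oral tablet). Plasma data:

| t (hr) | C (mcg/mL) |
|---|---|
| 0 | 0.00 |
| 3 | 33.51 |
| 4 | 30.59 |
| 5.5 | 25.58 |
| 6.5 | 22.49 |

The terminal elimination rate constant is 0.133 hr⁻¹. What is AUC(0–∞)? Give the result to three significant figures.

Trapezoidal AUC_0→6.5:
  [0→3]: (0.00+33.51)/2 × 3 = 50.265
  [3→4]: (33.51+30.59)/2 × 1 = 32.05
  [4→5.5]: (30.59+25.58)/2 × 1.5 = 42.1275
  [5.5→6.5]: (25.58+22.49)/2 × 1 = 24.035
  Sum = 148.4775 mcg/mL·hr
Extrapolated tail: C_last / k_e = 22.49 / 0.133 = 169.098
AUC_0→∞ = 148.4775 + 169.098 = 317.5755 mcg/mL·hr

AUC = 318 mcg/mL·hr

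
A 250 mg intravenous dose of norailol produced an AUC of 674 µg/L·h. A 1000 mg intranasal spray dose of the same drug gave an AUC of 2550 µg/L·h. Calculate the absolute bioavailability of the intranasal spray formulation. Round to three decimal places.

F = 0.946

F = (AUC_ev / D_ev) / (AUC_iv / D_iv)
  = (2550/1000) / (674/250)
  = 2.55 / 2.696 = 0.9458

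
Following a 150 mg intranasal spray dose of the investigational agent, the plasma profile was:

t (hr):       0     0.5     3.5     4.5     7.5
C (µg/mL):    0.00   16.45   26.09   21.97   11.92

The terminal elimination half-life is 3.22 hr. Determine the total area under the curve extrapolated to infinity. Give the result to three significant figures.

Trapezoidal AUC_0→7.5:
  [0→0.5]: (0.00+16.45)/2 × 0.5 = 4.1125
  [0.5→3.5]: (16.45+26.09)/2 × 3 = 63.81
  [3.5→4.5]: (26.09+21.97)/2 × 1 = 24.03
  [4.5→7.5]: (21.97+11.92)/2 × 3 = 50.835
  Sum = 142.7875 µg/mL·hr
k_e = ln2 / t½ = 0.693147 / 3.22 = 0.2153 hr^-1
Extrapolated tail: C_last / k_e = 11.92 / 0.2153 = 55.365
AUC_0→∞ = 142.7875 + 55.365 = 198.1525 µg/mL·hr

AUC = 198 µg/mL·hr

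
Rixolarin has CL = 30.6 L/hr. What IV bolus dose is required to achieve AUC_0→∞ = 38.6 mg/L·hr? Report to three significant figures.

Dose_iv = CL × AUC_0→∞
     = 30.6 × 38.6 = 1181.16 mg

Dose = 1180 mg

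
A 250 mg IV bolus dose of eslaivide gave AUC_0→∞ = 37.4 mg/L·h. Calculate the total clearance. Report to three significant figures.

CL = 6.68 L/h

CL = Dose_iv / AUC_0→∞
   = 250 / 37.4 = 6.68449 L/h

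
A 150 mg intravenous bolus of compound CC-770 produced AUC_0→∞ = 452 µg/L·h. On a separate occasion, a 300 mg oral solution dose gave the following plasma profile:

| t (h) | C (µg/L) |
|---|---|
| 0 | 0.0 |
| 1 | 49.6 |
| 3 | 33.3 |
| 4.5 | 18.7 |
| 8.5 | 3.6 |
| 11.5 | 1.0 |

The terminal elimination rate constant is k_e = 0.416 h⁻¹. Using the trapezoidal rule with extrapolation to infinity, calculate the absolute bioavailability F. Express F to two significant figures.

Trapezoidal AUC_0→11.5 (oral solution):
  [0→1]: (0.0+49.6)/2 × 1 = 24.8
  [1→3]: (49.6+33.3)/2 × 2 = 82.9
  [3→4.5]: (33.3+18.7)/2 × 1.5 = 39.0
  [4.5→8.5]: (18.7+3.6)/2 × 4 = 44.6
  [8.5→11.5]: (3.6+1.0)/2 × 3 = 6.9
  Sum = 198.2 µg/L·h
Tail: C_last/k_e = 1.0/0.416 = 2.404
AUC_0→∞ (oral solution) = 198.2 + 2.404 = 200.604 µg/L·h
F = (AUC_ev/D_ev)/(AUC_iv/D_iv) = (200.604/300)/(452/150) = 0.66868/3.01333 = 0.2219

F = 0.22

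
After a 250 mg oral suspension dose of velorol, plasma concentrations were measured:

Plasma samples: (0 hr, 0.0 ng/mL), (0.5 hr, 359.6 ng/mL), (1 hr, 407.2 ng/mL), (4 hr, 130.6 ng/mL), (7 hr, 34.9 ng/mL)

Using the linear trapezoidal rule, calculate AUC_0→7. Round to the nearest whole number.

Trapezoidal AUC_0→7:
  [0→0.5]: (0.0+359.6)/2 × 0.5 = 89.9
  [0.5→1]: (359.6+407.2)/2 × 0.5 = 191.7
  [1→4]: (407.2+130.6)/2 × 3 = 806.7
  [4→7]: (130.6+34.9)/2 × 3 = 248.25
  Sum = 1336.55 ng/mL·hr

AUC = 1337 ng/mL·hr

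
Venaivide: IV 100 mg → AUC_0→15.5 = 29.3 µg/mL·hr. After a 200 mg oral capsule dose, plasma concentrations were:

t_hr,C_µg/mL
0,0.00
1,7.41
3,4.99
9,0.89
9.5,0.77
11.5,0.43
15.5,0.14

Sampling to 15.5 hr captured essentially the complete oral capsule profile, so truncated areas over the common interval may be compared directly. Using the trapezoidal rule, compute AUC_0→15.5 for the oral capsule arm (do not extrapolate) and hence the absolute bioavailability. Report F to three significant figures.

F = 0.623

Trapezoidal AUC_0→15.5 (oral capsule):
  [0→1]: (0.00+7.41)/2 × 1 = 3.705
  [1→3]: (7.41+4.99)/2 × 2 = 12.4
  [3→9]: (4.99+0.89)/2 × 6 = 17.64
  [9→9.5]: (0.89+0.77)/2 × 0.5 = 0.415
  [9.5→11.5]: (0.77+0.43)/2 × 2 = 1.2
  [11.5→15.5]: (0.43+0.14)/2 × 4 = 1.14
  Sum = 36.5 µg/mL·hr
F = (AUC_ev/D_ev)/(AUC_iv/D_iv) = (36.5/200)/(29.3/100) = 0.1825/0.293 = 0.6229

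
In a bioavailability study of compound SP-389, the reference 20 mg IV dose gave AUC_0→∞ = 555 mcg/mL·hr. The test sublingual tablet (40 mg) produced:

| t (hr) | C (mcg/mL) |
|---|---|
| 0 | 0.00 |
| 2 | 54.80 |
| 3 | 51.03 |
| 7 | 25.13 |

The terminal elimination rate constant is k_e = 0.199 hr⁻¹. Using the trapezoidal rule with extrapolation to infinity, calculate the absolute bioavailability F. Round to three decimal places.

Trapezoidal AUC_0→7 (sublingual tablet):
  [0→2]: (0.00+54.80)/2 × 2 = 54.8
  [2→3]: (54.80+51.03)/2 × 1 = 52.915
  [3→7]: (51.03+25.13)/2 × 4 = 152.32
  Sum = 260.035 mcg/mL·hr
Tail: C_last/k_e = 25.13/0.199 = 126.281
AUC_0→∞ (sublingual tablet) = 260.035 + 126.281 = 386.316 mcg/mL·hr
F = (AUC_ev/D_ev)/(AUC_iv/D_iv) = (386.316/40)/(555/20) = 9.6579/27.75 = 0.3480

F = 0.348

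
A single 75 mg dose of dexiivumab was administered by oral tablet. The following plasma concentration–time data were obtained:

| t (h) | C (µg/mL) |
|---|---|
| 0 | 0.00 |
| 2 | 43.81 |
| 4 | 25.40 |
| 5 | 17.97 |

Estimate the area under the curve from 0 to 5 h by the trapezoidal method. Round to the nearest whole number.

AUC = 135 µg/mL·h

Trapezoidal AUC_0→5:
  [0→2]: (0.00+43.81)/2 × 2 = 43.81
  [2→4]: (43.81+25.40)/2 × 2 = 69.21
  [4→5]: (25.40+17.97)/2 × 1 = 21.685
  Sum = 134.705 µg/mL·h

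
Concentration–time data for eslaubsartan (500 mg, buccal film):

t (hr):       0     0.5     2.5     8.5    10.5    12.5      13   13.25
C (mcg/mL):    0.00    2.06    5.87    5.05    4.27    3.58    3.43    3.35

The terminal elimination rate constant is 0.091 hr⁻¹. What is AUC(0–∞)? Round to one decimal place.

Trapezoidal AUC_0→13.25:
  [0→0.5]: (0.00+2.06)/2 × 0.5 = 0.515
  [0.5→2.5]: (2.06+5.87)/2 × 2 = 7.93
  [2.5→8.5]: (5.87+5.05)/2 × 6 = 32.76
  [8.5→10.5]: (5.05+4.27)/2 × 2 = 9.32
  [10.5→12.5]: (4.27+3.58)/2 × 2 = 7.85
  [12.5→13]: (3.58+3.43)/2 × 0.5 = 1.7525
  [13→13.25]: (3.43+3.35)/2 × 0.25 = 0.8475
  Sum = 60.975 mcg/mL·hr
Extrapolated tail: C_last / k_e = 3.35 / 0.091 = 36.813
AUC_0→∞ = 60.975 + 36.813 = 97.788 mcg/mL·hr

AUC = 97.8 mcg/mL·hr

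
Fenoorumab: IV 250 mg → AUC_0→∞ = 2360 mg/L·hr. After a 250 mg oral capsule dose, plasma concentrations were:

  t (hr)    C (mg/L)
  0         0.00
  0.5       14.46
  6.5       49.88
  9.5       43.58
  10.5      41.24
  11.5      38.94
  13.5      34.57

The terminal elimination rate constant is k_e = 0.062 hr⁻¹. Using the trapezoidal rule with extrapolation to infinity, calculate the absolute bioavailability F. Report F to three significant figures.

F = 0.445

Trapezoidal AUC_0→13.5 (oral capsule):
  [0→0.5]: (0.00+14.46)/2 × 0.5 = 3.615
  [0.5→6.5]: (14.46+49.88)/2 × 6 = 193.02
  [6.5→9.5]: (49.88+43.58)/2 × 3 = 140.19
  [9.5→10.5]: (43.58+41.24)/2 × 1 = 42.41
  [10.5→11.5]: (41.24+38.94)/2 × 1 = 40.09
  [11.5→13.5]: (38.94+34.57)/2 × 2 = 73.51
  Sum = 492.835 mg/L·hr
Tail: C_last/k_e = 34.57/0.062 = 557.581
AUC_0→∞ (oral capsule) = 492.835 + 557.581 = 1050.416 mg/L·hr
F = (AUC_ev/D_ev)/(AUC_iv/D_iv) = (1050.416/250)/(2360/250) = 4.201664/9.44 = 0.4451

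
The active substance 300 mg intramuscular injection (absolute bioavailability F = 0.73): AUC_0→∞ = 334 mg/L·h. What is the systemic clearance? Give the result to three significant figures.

CL = F × Dose / AUC_0→∞
   = 0.73 × 300 / 334 = 0.655689 L/h

CL = 0.656 L/h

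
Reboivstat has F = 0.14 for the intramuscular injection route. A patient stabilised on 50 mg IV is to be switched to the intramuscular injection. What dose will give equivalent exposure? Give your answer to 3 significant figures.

D_intramuscular = 357 mg

For equal systemic exposure: F × D_ev = D_iv
D_ev = D_iv / F = 50 / 0.14 = 357.143 mg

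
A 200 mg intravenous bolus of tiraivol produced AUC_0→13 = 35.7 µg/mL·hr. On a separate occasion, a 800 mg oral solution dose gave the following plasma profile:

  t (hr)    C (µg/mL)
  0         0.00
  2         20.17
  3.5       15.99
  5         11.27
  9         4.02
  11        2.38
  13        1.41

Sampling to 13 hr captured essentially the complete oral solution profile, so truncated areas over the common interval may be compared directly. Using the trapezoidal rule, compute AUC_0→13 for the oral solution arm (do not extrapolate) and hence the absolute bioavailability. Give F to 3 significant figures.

Trapezoidal AUC_0→13 (oral solution):
  [0→2]: (0.00+20.17)/2 × 2 = 20.17
  [2→3.5]: (20.17+15.99)/2 × 1.5 = 27.12
  [3.5→5]: (15.99+11.27)/2 × 1.5 = 20.445
  [5→9]: (11.27+4.02)/2 × 4 = 30.58
  [9→11]: (4.02+2.38)/2 × 2 = 6.4
  [11→13]: (2.38+1.41)/2 × 2 = 3.79
  Sum = 108.505 µg/mL·hr
F = (AUC_ev/D_ev)/(AUC_iv/D_iv) = (108.505/800)/(35.7/200) = 0.13563125/0.1785 = 0.7598

F = 0.760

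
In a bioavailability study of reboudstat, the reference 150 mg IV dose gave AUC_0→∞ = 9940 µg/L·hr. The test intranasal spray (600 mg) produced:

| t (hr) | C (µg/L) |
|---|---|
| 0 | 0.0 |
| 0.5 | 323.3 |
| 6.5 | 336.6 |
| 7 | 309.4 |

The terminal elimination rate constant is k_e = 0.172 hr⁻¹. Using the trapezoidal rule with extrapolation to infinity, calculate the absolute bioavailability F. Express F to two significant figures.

F = 0.10

Trapezoidal AUC_0→7 (intranasal spray):
  [0→0.5]: (0.0+323.3)/2 × 0.5 = 80.825
  [0.5→6.5]: (323.3+336.6)/2 × 6 = 1979.7
  [6.5→7]: (336.6+309.4)/2 × 0.5 = 161.5
  Sum = 2222.025 µg/L·hr
Tail: C_last/k_e = 309.4/0.172 = 1798.837
AUC_0→∞ (intranasal spray) = 2222.025 + 1798.837 = 4020.862 µg/L·hr
F = (AUC_ev/D_ev)/(AUC_iv/D_iv) = (4020.862/600)/(9940/150) = 6.70144/66.2667 = 0.1011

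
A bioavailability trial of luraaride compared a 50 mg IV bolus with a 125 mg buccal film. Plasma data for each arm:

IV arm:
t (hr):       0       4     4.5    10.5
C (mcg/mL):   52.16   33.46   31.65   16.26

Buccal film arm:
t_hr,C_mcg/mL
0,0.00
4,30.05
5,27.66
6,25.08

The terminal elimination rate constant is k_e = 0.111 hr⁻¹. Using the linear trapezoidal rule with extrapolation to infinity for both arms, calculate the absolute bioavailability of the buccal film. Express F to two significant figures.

F = 0.29

Trapezoidal AUC_0→10.5 (IV):
  [0→4]: (52.16+33.46)/2 × 4 = 171.24
  [4→4.5]: (33.46+31.65)/2 × 0.5 = 16.2775
  [4.5→10.5]: (31.65+16.26)/2 × 6 = 143.73
  Sum = 331.2475 mcg/mL·hr
IV tail: 16.26/0.111 = 146.486; AUC_iv,0→∞ = 331.2475 + 146.486 = 477.7335 mcg/mL·hr
Trapezoidal AUC_0→6 (buccal film):
  [0→4]: (0.00+30.05)/2 × 4 = 60.1
  [4→5]: (30.05+27.66)/2 × 1 = 28.855
  [5→6]: (27.66+25.08)/2 × 1 = 26.37
  Sum = 115.325 mcg/mL·hr
buccal film tail: 25.08/0.111 = 225.946; AUC_ev,0→∞ = 115.325 + 225.946 = 341.271 mcg/mL·hr
F = (AUC_ev/D_ev)/(AUC_iv/D_iv) = (341.271/125)/(477.7335/50) = 2.730168/9.55467 = 0.2857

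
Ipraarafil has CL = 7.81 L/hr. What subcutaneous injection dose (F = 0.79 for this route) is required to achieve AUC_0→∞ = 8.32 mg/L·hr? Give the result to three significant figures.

Dose = CL × AUC_0→∞ / F
     = 7.81 × 8.32 / 0.79 = 82.2522 mg

Dose = 82.3 mg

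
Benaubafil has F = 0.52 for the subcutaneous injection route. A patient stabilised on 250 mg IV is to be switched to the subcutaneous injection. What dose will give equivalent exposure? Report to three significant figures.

For equal systemic exposure: F × D_ev = D_iv
D_ev = D_iv / F = 250 / 0.52 = 480.769 mg

D_subcutaneous = 481 mg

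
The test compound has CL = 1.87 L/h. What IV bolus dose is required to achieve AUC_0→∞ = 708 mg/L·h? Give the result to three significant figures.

Dose = 1320 mg

Dose_iv = CL × AUC_0→∞
     = 1.87 × 708 = 1323.96 mg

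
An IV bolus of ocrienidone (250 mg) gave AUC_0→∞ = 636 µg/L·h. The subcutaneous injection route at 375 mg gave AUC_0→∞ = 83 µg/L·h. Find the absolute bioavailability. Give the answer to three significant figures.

F = (AUC_ev / D_ev) / (AUC_iv / D_iv)
  = (83/375) / (636/250)
  = 0.221333 / 2.544 = 0.0870

F = 0.0870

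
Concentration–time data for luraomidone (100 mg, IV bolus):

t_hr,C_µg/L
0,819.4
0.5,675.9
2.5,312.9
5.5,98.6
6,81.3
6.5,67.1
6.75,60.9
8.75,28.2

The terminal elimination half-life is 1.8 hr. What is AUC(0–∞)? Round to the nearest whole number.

Trapezoidal AUC_0→8.75:
  [0→0.5]: (819.4+675.9)/2 × 0.5 = 373.825
  [0.5→2.5]: (675.9+312.9)/2 × 2 = 988.8
  [2.5→5.5]: (312.9+98.6)/2 × 3 = 617.25
  [5.5→6]: (98.6+81.3)/2 × 0.5 = 44.975
  [6→6.5]: (81.3+67.1)/2 × 0.5 = 37.1
  [6.5→6.75]: (67.1+60.9)/2 × 0.25 = 16.0
  [6.75→8.75]: (60.9+28.2)/2 × 2 = 89.1
  Sum = 2167.05 µg/L·hr
k_e = ln2 / t½ = 0.693147 / 1.8 = 0.3851 hr^-1
Extrapolated tail: C_last / k_e = 28.2 / 0.3851 = 73.228
AUC_0→∞ = 2167.05 + 73.228 = 2240.278 µg/L·hr

AUC = 2240 µg/L·hr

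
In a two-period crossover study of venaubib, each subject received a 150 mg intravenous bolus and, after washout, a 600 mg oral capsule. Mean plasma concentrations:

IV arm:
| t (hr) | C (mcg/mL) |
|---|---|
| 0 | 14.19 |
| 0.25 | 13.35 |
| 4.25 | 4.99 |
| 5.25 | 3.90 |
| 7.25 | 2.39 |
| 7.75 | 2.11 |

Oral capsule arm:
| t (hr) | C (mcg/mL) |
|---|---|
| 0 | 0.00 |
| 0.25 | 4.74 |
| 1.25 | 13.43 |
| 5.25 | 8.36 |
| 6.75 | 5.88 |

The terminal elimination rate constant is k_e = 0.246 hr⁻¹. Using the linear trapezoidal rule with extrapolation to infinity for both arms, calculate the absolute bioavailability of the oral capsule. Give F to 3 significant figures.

F = 0.363

Trapezoidal AUC_0→7.75 (IV):
  [0→0.25]: (14.19+13.35)/2 × 0.25 = 3.4425
  [0.25→4.25]: (13.35+4.99)/2 × 4 = 36.68
  [4.25→5.25]: (4.99+3.90)/2 × 1 = 4.445
  [5.25→7.25]: (3.90+2.39)/2 × 2 = 6.29
  [7.25→7.75]: (2.39+2.11)/2 × 0.5 = 1.125
  Sum = 51.9825 mcg/mL·hr
IV tail: 2.11/0.246 = 8.577; AUC_iv,0→∞ = 51.9825 + 8.577 = 60.5595 mcg/mL·hr
Trapezoidal AUC_0→6.75 (oral capsule):
  [0→0.25]: (0.00+4.74)/2 × 0.25 = 0.5925
  [0.25→1.25]: (4.74+13.43)/2 × 1 = 9.085
  [1.25→5.25]: (13.43+8.36)/2 × 4 = 43.58
  [5.25→6.75]: (8.36+5.88)/2 × 1.5 = 10.68
  Sum = 63.9375 mcg/mL·hr
oral capsule tail: 5.88/0.246 = 23.902; AUC_ev,0→∞ = 63.9375 + 23.902 = 87.8395 mcg/mL·hr
F = (AUC_ev/D_ev)/(AUC_iv/D_iv) = (87.8395/600)/(60.5595/150) = 0.146399/0.40373 = 0.3626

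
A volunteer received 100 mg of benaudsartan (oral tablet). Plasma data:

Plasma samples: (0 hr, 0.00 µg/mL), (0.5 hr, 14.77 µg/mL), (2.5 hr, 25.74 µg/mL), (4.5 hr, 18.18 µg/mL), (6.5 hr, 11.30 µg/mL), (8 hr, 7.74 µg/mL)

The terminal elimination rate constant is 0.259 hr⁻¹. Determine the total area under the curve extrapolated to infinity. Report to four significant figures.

AUC = 161.8 µg/mL·hr

Trapezoidal AUC_0→8:
  [0→0.5]: (0.00+14.77)/2 × 0.5 = 3.6925
  [0.5→2.5]: (14.77+25.74)/2 × 2 = 40.51
  [2.5→4.5]: (25.74+18.18)/2 × 2 = 43.92
  [4.5→6.5]: (18.18+11.30)/2 × 2 = 29.48
  [6.5→8]: (11.30+7.74)/2 × 1.5 = 14.28
  Sum = 131.8825 µg/mL·hr
Extrapolated tail: C_last / k_e = 7.74 / 0.259 = 29.884
AUC_0→∞ = 131.8825 + 29.884 = 161.7665 µg/mL·hr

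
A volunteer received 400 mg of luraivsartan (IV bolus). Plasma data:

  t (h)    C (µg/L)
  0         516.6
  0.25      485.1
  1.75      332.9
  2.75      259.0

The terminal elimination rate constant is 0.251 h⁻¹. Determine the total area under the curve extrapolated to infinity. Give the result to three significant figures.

AUC = 2070 µg/L·h

Trapezoidal AUC_0→2.75:
  [0→0.25]: (516.6+485.1)/2 × 0.25 = 125.2125
  [0.25→1.75]: (485.1+332.9)/2 × 1.5 = 613.5
  [1.75→2.75]: (332.9+259.0)/2 × 1 = 295.95
  Sum = 1034.6625 µg/L·h
Extrapolated tail: C_last / k_e = 259.0 / 0.251 = 1031.873
AUC_0→∞ = 1034.6625 + 1031.873 = 2066.5355 µg/L·h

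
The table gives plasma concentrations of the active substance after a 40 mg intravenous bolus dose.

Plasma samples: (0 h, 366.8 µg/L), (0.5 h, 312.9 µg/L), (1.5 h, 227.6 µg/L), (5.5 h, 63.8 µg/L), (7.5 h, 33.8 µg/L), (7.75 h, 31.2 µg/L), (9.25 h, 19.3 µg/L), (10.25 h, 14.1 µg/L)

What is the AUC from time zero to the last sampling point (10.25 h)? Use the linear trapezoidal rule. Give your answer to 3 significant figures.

AUC = 1180 µg/L·h

Trapezoidal AUC_0→10.25:
  [0→0.5]: (366.8+312.9)/2 × 0.5 = 169.925
  [0.5→1.5]: (312.9+227.6)/2 × 1 = 270.25
  [1.5→5.5]: (227.6+63.8)/2 × 4 = 582.8
  [5.5→7.5]: (63.8+33.8)/2 × 2 = 97.6
  [7.5→7.75]: (33.8+31.2)/2 × 0.25 = 8.125
  [7.75→9.25]: (31.2+19.3)/2 × 1.5 = 37.875
  [9.25→10.25]: (19.3+14.1)/2 × 1 = 16.7
  Sum = 1183.275 µg/L·h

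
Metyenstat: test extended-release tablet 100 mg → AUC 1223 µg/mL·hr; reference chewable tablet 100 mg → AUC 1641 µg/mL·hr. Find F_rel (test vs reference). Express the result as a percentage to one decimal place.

F_rel = 74.5%

F_rel = (AUC_test/D_test) / (AUC_ref/D_ref)
      = (1223/100) / (1641/100)
      = 12.23 / 16.41 = 0.7453 = 74.53%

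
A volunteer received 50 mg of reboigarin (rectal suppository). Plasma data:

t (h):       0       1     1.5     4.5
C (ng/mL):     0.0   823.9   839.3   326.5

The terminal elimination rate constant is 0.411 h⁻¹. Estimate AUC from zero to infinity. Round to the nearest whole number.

Trapezoidal AUC_0→4.5:
  [0→1]: (0.0+823.9)/2 × 1 = 411.95
  [1→1.5]: (823.9+839.3)/2 × 0.5 = 415.8
  [1.5→4.5]: (839.3+326.5)/2 × 3 = 1748.7
  Sum = 2576.45 ng/mL·h
Extrapolated tail: C_last / k_e = 326.5 / 0.411 = 794.404
AUC_0→∞ = 2576.45 + 794.404 = 3370.854 ng/mL·h

AUC = 3371 ng/mL·h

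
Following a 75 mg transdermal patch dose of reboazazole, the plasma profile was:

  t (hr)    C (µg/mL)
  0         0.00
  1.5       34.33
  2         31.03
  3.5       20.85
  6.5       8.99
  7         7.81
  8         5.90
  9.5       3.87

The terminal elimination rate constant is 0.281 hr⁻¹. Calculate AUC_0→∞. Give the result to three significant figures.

AUC = 158 µg/mL·hr

Trapezoidal AUC_0→9.5:
  [0→1.5]: (0.00+34.33)/2 × 1.5 = 25.7475
  [1.5→2]: (34.33+31.03)/2 × 0.5 = 16.34
  [2→3.5]: (31.03+20.85)/2 × 1.5 = 38.91
  [3.5→6.5]: (20.85+8.99)/2 × 3 = 44.76
  [6.5→7]: (8.99+7.81)/2 × 0.5 = 4.2
  [7→8]: (7.81+5.90)/2 × 1 = 6.855
  [8→9.5]: (5.90+3.87)/2 × 1.5 = 7.3275
  Sum = 144.14 µg/mL·hr
Extrapolated tail: C_last / k_e = 3.87 / 0.281 = 13.772
AUC_0→∞ = 144.14 + 13.772 = 157.912 µg/mL·hr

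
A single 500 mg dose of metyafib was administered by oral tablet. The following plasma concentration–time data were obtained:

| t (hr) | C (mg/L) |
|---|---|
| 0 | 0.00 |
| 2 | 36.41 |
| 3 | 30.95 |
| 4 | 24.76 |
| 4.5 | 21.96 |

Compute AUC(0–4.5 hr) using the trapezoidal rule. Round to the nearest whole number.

AUC = 110 mg/L·hr

Trapezoidal AUC_0→4.5:
  [0→2]: (0.00+36.41)/2 × 2 = 36.41
  [2→3]: (36.41+30.95)/2 × 1 = 33.68
  [3→4]: (30.95+24.76)/2 × 1 = 27.855
  [4→4.5]: (24.76+21.96)/2 × 0.5 = 11.68
  Sum = 109.625 mg/L·hr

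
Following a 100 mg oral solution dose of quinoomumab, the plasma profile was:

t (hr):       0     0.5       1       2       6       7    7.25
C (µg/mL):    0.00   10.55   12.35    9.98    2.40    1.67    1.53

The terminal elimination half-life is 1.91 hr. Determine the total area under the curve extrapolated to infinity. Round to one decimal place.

AUC = 50.9 µg/mL·hr

Trapezoidal AUC_0→7.25:
  [0→0.5]: (0.00+10.55)/2 × 0.5 = 2.6375
  [0.5→1]: (10.55+12.35)/2 × 0.5 = 5.725
  [1→2]: (12.35+9.98)/2 × 1 = 11.165
  [2→6]: (9.98+2.40)/2 × 4 = 24.76
  [6→7]: (2.40+1.67)/2 × 1 = 2.035
  [7→7.25]: (1.67+1.53)/2 × 0.25 = 0.4
  Sum = 46.7225 µg/mL·hr
k_e = ln2 / t½ = 0.693147 / 1.91 = 0.3629 hr^-1
Extrapolated tail: C_last / k_e = 1.53 / 0.3629 = 4.216
AUC_0→∞ = 46.7225 + 4.216 = 50.9385 µg/mL·hr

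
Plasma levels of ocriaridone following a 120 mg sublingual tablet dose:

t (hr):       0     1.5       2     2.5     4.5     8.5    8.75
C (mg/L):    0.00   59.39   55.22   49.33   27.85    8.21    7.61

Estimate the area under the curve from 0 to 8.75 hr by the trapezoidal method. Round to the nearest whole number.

Trapezoidal AUC_0→8.75:
  [0→1.5]: (0.00+59.39)/2 × 1.5 = 44.5425
  [1.5→2]: (59.39+55.22)/2 × 0.5 = 28.6525
  [2→2.5]: (55.22+49.33)/2 × 0.5 = 26.1375
  [2.5→4.5]: (49.33+27.85)/2 × 2 = 77.18
  [4.5→8.5]: (27.85+8.21)/2 × 4 = 72.12
  [8.5→8.75]: (8.21+7.61)/2 × 0.25 = 1.9775
  Sum = 250.61 mg/L·hr

AUC = 251 mg/L·hr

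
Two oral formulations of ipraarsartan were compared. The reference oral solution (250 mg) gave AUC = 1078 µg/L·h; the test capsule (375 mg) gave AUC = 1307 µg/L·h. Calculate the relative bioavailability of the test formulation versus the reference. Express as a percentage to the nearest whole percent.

F_rel = 81%

F_rel = (AUC_test/D_test) / (AUC_ref/D_ref)
      = (1307/375) / (1078/250)
      = 3.48533 / 4.312 = 0.8083 = 80.83%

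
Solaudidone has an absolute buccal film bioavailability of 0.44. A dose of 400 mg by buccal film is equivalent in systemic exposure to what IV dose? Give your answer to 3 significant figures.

Systemic exposure from an extravascular dose = F × D_ev, so the equivalent IV dose is F × D_ev.
D_iv = F × D_ev = 0.44 × 400 = 176 mg

D_iv = 176 mg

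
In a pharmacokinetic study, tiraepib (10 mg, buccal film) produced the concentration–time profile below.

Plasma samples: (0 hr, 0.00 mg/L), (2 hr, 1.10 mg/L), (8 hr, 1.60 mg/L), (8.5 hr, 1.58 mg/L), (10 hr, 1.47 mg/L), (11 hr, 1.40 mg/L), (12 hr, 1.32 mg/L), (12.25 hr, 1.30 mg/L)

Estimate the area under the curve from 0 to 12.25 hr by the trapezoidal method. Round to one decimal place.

Trapezoidal AUC_0→12.25:
  [0→2]: (0.00+1.10)/2 × 2 = 1.1
  [2→8]: (1.10+1.60)/2 × 6 = 8.1
  [8→8.5]: (1.60+1.58)/2 × 0.5 = 0.795
  [8.5→10]: (1.58+1.47)/2 × 1.5 = 2.2875
  [10→11]: (1.47+1.40)/2 × 1 = 1.435
  [11→12]: (1.40+1.32)/2 × 1 = 1.36
  [12→12.25]: (1.32+1.30)/2 × 0.25 = 0.3275
  Sum = 15.405 mg/L·hr

AUC = 15.4 mg/L·hr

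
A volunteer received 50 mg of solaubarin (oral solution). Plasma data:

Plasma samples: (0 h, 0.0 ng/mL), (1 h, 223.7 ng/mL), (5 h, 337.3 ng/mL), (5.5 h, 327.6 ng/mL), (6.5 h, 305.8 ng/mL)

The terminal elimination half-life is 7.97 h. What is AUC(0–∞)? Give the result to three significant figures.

AUC = 5230 ng/mL·h

Trapezoidal AUC_0→6.5:
  [0→1]: (0.0+223.7)/2 × 1 = 111.85
  [1→5]: (223.7+337.3)/2 × 4 = 1122.0
  [5→5.5]: (337.3+327.6)/2 × 0.5 = 166.225
  [5.5→6.5]: (327.6+305.8)/2 × 1 = 316.7
  Sum = 1716.775 ng/mL·h
k_e = ln2 / t½ = 0.693147 / 7.97 = 0.0870 h^-1
Extrapolated tail: C_last / k_e = 305.8 / 0.087 = 3514.943
AUC_0→∞ = 1716.775 + 3514.943 = 5231.718 ng/mL·h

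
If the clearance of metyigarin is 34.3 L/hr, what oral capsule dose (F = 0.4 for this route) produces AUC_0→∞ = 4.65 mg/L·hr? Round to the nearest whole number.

Dose = 399 mg

Dose = CL × AUC_0→∞ / F
     = 34.3 × 4.65 / 0.4 = 398.7375 mg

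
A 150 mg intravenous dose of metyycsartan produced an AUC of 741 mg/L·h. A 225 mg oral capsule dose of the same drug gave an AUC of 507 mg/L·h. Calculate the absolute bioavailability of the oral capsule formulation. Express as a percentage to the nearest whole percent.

F = (AUC_ev / D_ev) / (AUC_iv / D_iv)
  = (507/225) / (741/150)
  = 2.25333 / 4.94 = 0.4561
  = 45.61%

F = 46%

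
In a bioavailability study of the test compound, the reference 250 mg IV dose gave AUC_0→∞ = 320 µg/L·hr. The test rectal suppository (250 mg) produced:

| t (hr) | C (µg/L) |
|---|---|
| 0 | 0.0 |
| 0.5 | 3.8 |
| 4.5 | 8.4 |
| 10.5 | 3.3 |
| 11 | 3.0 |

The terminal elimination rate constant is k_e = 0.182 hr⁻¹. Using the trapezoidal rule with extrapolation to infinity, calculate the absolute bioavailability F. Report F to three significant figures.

Trapezoidal AUC_0→11 (rectal suppository):
  [0→0.5]: (0.0+3.8)/2 × 0.5 = 0.95
  [0.5→4.5]: (3.8+8.4)/2 × 4 = 24.4
  [4.5→10.5]: (8.4+3.3)/2 × 6 = 35.1
  [10.5→11]: (3.3+3.0)/2 × 0.5 = 1.575
  Sum = 62.025 µg/L·hr
Tail: C_last/k_e = 3.0/0.182 = 16.484
AUC_0→∞ (rectal suppository) = 62.025 + 16.484 = 78.509 µg/L·hr
F = (AUC_ev/D_ev)/(AUC_iv/D_iv) = (78.509/250)/(320/250) = 0.314036/1.28 = 0.2453

F = 0.245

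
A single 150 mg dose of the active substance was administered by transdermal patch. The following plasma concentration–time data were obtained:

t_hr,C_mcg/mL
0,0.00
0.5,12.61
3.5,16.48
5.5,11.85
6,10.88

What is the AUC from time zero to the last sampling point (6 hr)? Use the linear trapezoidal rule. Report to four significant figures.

AUC = 80.80 mcg/mL·hr

Trapezoidal AUC_0→6:
  [0→0.5]: (0.00+12.61)/2 × 0.5 = 3.1525
  [0.5→3.5]: (12.61+16.48)/2 × 3 = 43.635
  [3.5→5.5]: (16.48+11.85)/2 × 2 = 28.33
  [5.5→6]: (11.85+10.88)/2 × 0.5 = 5.6825
  Sum = 80.8 mcg/mL·hr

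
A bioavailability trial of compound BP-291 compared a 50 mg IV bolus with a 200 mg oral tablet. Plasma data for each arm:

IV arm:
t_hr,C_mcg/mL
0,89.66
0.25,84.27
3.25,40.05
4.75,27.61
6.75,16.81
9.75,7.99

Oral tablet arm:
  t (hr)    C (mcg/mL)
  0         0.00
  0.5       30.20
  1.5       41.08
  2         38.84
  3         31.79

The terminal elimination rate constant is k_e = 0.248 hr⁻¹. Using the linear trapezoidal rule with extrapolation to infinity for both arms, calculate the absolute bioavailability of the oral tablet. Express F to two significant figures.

F = 0.15

Trapezoidal AUC_0→9.75 (IV):
  [0→0.25]: (89.66+84.27)/2 × 0.25 = 21.74125
  [0.25→3.25]: (84.27+40.05)/2 × 3 = 186.48
  [3.25→4.75]: (40.05+27.61)/2 × 1.5 = 50.745
  [4.75→6.75]: (27.61+16.81)/2 × 2 = 44.42
  [6.75→9.75]: (16.81+7.99)/2 × 3 = 37.2
  Sum = 340.58625 mcg/mL·hr
IV tail: 7.99/0.248 = 32.218; AUC_iv,0→∞ = 340.58625 + 32.218 = 372.80425 mcg/mL·hr
Trapezoidal AUC_0→3 (oral tablet):
  [0→0.5]: (0.00+30.20)/2 × 0.5 = 7.55
  [0.5→1.5]: (30.20+41.08)/2 × 1 = 35.64
  [1.5→2]: (41.08+38.84)/2 × 0.5 = 19.98
  [2→3]: (38.84+31.79)/2 × 1 = 35.315
  Sum = 98.485 mcg/mL·hr
oral tablet tail: 31.79/0.248 = 128.185; AUC_ev,0→∞ = 98.485 + 128.185 = 226.67 mcg/mL·hr
F = (AUC_ev/D_ev)/(AUC_iv/D_iv) = (226.67/200)/(372.80425/50) = 1.13335/7.456085 = 0.1520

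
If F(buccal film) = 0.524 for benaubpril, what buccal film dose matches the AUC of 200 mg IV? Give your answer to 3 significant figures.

For equal systemic exposure: F × D_ev = D_iv
D_ev = D_iv / F = 200 / 0.524 = 381.679 mg

D_buccal = 382 mg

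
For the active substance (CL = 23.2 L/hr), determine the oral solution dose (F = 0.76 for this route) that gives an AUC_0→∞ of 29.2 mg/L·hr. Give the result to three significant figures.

Dose = CL × AUC_0→∞ / F
     = 23.2 × 29.2 / 0.76 = 891.368 mg

Dose = 891 mg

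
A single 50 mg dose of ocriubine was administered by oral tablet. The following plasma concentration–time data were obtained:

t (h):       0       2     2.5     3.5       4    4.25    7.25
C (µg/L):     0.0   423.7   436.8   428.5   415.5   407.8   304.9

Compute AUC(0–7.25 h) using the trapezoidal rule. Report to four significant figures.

AUC = 2454 µg/L·h

Trapezoidal AUC_0→7.25:
  [0→2]: (0.0+423.7)/2 × 2 = 423.7
  [2→2.5]: (423.7+436.8)/2 × 0.5 = 215.125
  [2.5→3.5]: (436.8+428.5)/2 × 1 = 432.65
  [3.5→4]: (428.5+415.5)/2 × 0.5 = 211.0
  [4→4.25]: (415.5+407.8)/2 × 0.25 = 102.9125
  [4.25→7.25]: (407.8+304.9)/2 × 3 = 1069.05
  Sum = 2454.4375 µg/L·h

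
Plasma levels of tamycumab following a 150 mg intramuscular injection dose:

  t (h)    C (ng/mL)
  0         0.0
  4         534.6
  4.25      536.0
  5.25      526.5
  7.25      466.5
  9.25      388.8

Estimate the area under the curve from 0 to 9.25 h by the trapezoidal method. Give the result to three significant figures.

Trapezoidal AUC_0→9.25:
  [0→4]: (0.0+534.6)/2 × 4 = 1069.2
  [4→4.25]: (534.6+536.0)/2 × 0.25 = 133.825
  [4.25→5.25]: (536.0+526.5)/2 × 1 = 531.25
  [5.25→7.25]: (526.5+466.5)/2 × 2 = 993.0
  [7.25→9.25]: (466.5+388.8)/2 × 2 = 855.3
  Sum = 3582.575 ng/mL·h

AUC = 3580 ng/mL·h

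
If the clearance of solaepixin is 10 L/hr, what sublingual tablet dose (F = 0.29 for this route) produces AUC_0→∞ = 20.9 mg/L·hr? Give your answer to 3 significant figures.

Dose = 721 mg

Dose = CL × AUC_0→∞ / F
     = 10 × 20.9 / 0.29 = 720.69 mg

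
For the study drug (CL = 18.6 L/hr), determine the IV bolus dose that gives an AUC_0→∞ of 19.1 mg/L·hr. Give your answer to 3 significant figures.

Dose_iv = CL × AUC_0→∞
     = 18.6 × 19.1 = 355.26 mg

Dose = 355 mg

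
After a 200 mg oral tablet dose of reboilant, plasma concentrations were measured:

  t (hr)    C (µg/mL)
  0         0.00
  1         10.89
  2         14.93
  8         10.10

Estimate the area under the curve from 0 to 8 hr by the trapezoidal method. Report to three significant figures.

Trapezoidal AUC_0→8:
  [0→1]: (0.00+10.89)/2 × 1 = 5.445
  [1→2]: (10.89+14.93)/2 × 1 = 12.91
  [2→8]: (14.93+10.10)/2 × 6 = 75.09
  Sum = 93.445 µg/mL·hr

AUC = 93.4 µg/mL·hr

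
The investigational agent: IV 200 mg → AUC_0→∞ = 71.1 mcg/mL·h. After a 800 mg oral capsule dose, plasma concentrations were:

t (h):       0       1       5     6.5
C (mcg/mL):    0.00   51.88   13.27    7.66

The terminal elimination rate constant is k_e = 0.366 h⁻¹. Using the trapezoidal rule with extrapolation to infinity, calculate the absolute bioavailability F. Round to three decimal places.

F = 0.678

Trapezoidal AUC_0→6.5 (oral capsule):
  [0→1]: (0.00+51.88)/2 × 1 = 25.94
  [1→5]: (51.88+13.27)/2 × 4 = 130.3
  [5→6.5]: (13.27+7.66)/2 × 1.5 = 15.6975
  Sum = 171.9375 mcg/mL·h
Tail: C_last/k_e = 7.66/0.366 = 20.929
AUC_0→∞ (oral capsule) = 171.9375 + 20.929 = 192.8665 mcg/mL·h
F = (AUC_ev/D_ev)/(AUC_iv/D_iv) = (192.8665/800)/(71.1/200) = 0.241083/0.3555 = 0.6782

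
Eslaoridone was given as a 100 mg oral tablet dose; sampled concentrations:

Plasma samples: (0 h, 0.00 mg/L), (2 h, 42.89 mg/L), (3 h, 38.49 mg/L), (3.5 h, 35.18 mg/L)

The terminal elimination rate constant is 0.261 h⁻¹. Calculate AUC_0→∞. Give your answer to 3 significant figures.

Trapezoidal AUC_0→3.5:
  [0→2]: (0.00+42.89)/2 × 2 = 42.89
  [2→3]: (42.89+38.49)/2 × 1 = 40.69
  [3→3.5]: (38.49+35.18)/2 × 0.5 = 18.4175
  Sum = 101.9975 mg/L·h
Extrapolated tail: C_last / k_e = 35.18 / 0.261 = 134.789
AUC_0→∞ = 101.9975 + 134.789 = 236.7865 mg/L·h

AUC = 237 mg/L·h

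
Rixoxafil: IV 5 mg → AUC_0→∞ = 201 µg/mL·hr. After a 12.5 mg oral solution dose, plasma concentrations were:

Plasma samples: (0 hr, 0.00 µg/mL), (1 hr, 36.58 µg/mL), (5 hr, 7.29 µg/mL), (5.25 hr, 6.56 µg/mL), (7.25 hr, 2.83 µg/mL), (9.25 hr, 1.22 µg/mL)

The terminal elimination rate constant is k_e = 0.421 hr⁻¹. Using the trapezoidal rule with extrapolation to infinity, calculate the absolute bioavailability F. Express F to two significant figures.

F = 0.25

Trapezoidal AUC_0→9.25 (oral solution):
  [0→1]: (0.00+36.58)/2 × 1 = 18.29
  [1→5]: (36.58+7.29)/2 × 4 = 87.74
  [5→5.25]: (7.29+6.56)/2 × 0.25 = 1.73125
  [5.25→7.25]: (6.56+2.83)/2 × 2 = 9.39
  [7.25→9.25]: (2.83+1.22)/2 × 2 = 4.05
  Sum = 121.20125 µg/mL·hr
Tail: C_last/k_e = 1.22/0.421 = 2.898
AUC_0→∞ (oral solution) = 121.20125 + 2.898 = 124.09925 µg/mL·hr
F = (AUC_ev/D_ev)/(AUC_iv/D_iv) = (124.09925/12.5)/(201/5) = 9.92794/40.2 = 0.2470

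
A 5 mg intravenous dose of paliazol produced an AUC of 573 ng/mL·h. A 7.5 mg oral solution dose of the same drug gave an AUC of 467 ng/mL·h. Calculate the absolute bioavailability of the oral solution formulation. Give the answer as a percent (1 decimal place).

F = 54.3%

F = (AUC_ev / D_ev) / (AUC_iv / D_iv)
  = (467/7.5) / (573/5)
  = 62.2667 / 114.6 = 0.5433
  = 54.33%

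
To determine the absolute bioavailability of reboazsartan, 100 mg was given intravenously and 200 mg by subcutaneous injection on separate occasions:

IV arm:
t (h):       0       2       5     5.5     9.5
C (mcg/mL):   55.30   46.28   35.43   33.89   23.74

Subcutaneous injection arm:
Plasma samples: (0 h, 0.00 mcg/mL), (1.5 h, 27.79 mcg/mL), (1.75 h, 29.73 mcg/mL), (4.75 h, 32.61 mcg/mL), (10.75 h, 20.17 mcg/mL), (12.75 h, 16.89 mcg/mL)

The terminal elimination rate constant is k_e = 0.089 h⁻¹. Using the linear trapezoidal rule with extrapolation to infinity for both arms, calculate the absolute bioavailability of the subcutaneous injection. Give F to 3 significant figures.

Trapezoidal AUC_0→9.5 (IV):
  [0→2]: (55.30+46.28)/2 × 2 = 101.58
  [2→5]: (46.28+35.43)/2 × 3 = 122.565
  [5→5.5]: (35.43+33.89)/2 × 0.5 = 17.33
  [5.5→9.5]: (33.89+23.74)/2 × 4 = 115.26
  Sum = 356.735 mcg/mL·h
IV tail: 23.74/0.089 = 266.742; AUC_iv,0→∞ = 356.735 + 266.742 = 623.477 mcg/mL·h
Trapezoidal AUC_0→12.75 (subcutaneous injection):
  [0→1.5]: (0.00+27.79)/2 × 1.5 = 20.8425
  [1.5→1.75]: (27.79+29.73)/2 × 0.25 = 7.19
  [1.75→4.75]: (29.73+32.61)/2 × 3 = 93.51
  [4.75→10.75]: (32.61+20.17)/2 × 6 = 158.34
  [10.75→12.75]: (20.17+16.89)/2 × 2 = 37.06
  Sum = 316.9425 mcg/mL·h
subcutaneous injection tail: 16.89/0.089 = 189.775; AUC_ev,0→∞ = 316.9425 + 189.775 = 506.7175 mcg/mL·h
F = (AUC_ev/D_ev)/(AUC_iv/D_iv) = (506.7175/200)/(623.477/100) = 2.5335875/6.23477 = 0.4064

F = 0.406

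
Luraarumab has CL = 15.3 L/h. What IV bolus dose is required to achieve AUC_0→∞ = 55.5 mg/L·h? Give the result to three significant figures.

Dose = 849 mg

Dose_iv = CL × AUC_0→∞
     = 15.3 × 55.5 = 849.15 mg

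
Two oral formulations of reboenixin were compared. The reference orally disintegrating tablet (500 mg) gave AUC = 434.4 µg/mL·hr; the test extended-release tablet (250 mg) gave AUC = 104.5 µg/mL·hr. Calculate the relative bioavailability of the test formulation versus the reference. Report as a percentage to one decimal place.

F_rel = 48.1%

F_rel = (AUC_test/D_test) / (AUC_ref/D_ref)
      = (104.5/250) / (434.4/500)
      = 0.418 / 0.8688 = 0.4811 = 48.11%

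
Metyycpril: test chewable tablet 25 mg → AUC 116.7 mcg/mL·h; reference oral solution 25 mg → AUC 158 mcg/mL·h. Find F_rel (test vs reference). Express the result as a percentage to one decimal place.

F_rel = 73.9%

F_rel = (AUC_test/D_test) / (AUC_ref/D_ref)
      = (116.7/25) / (158/25)
      = 4.668 / 6.32 = 0.7386 = 73.86%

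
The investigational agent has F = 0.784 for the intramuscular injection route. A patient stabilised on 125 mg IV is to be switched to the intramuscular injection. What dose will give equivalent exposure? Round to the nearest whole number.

D_intramuscular = 159 mg

For equal systemic exposure: F × D_ev = D_iv
D_ev = D_iv / F = 125 / 0.784 = 159.439 mg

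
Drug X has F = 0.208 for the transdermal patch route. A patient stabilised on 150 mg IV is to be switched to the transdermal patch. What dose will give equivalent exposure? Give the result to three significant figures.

For equal systemic exposure: F × D_ev = D_iv
D_ev = D_iv / F = 150 / 0.208 = 721.154 mg

D_transdermal = 721 mg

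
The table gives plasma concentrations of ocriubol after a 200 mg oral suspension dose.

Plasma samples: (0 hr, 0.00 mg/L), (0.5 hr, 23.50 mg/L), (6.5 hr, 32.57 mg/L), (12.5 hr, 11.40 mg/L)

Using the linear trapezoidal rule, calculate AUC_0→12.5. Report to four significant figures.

Trapezoidal AUC_0→12.5:
  [0→0.5]: (0.00+23.50)/2 × 0.5 = 5.875
  [0.5→6.5]: (23.50+32.57)/2 × 6 = 168.21
  [6.5→12.5]: (32.57+11.40)/2 × 6 = 131.91
  Sum = 305.995 mg/L·hr

AUC = 306.0 mg/L·hr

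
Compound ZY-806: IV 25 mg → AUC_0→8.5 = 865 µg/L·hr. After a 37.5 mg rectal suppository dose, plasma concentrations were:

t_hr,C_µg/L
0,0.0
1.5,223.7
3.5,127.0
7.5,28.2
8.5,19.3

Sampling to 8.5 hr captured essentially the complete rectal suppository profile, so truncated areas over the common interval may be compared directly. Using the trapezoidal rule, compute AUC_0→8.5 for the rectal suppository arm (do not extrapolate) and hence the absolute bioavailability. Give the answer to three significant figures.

F = 0.657

Trapezoidal AUC_0→8.5 (rectal suppository):
  [0→1.5]: (0.0+223.7)/2 × 1.5 = 167.775
  [1.5→3.5]: (223.7+127.0)/2 × 2 = 350.7
  [3.5→7.5]: (127.0+28.2)/2 × 4 = 310.4
  [7.5→8.5]: (28.2+19.3)/2 × 1 = 23.75
  Sum = 852.625 µg/L·hr
F = (AUC_ev/D_ev)/(AUC_iv/D_iv) = (852.625/37.5)/(865/25) = 22.7367/34.6 = 0.6571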